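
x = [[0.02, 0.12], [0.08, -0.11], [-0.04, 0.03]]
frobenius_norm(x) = 0.19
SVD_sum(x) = [[-0.04, 0.10],  [0.04, -0.12],  [-0.01, 0.04]] + [[0.06, 0.02],  [0.04, 0.01],  [-0.03, -0.01]]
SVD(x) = [[0.61, 0.77], [-0.75, 0.52], [0.24, -0.37]] @ diag([0.1733953172698802, 0.07572360232369818]) @ [[-0.33,0.94], [0.94,0.33]]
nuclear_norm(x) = 0.25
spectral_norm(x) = 0.17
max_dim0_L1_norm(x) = 0.26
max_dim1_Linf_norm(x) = 0.12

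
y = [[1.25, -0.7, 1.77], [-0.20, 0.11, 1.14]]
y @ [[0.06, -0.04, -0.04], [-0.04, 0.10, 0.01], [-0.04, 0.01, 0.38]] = [[0.03, -0.10, 0.62], [-0.06, 0.03, 0.44]]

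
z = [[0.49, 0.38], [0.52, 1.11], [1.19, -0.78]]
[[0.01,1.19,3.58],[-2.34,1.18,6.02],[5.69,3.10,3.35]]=z @ [[2.6, 2.53, 4.87], [-3.33, -0.12, 3.14]]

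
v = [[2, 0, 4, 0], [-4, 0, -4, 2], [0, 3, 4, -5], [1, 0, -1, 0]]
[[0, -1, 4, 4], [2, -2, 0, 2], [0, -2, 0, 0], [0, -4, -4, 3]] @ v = [[8, 12, 16, -22], [14, 0, 14, -4], [8, 0, 8, -4], [19, -12, -3, 12]]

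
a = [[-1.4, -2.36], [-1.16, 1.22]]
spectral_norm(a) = 2.80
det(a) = -4.45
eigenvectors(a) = [[-0.95, 0.57], [-0.32, -0.82]]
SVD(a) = [[-0.97, 0.24], [0.24, 0.97]] @ diag([2.800727037668673, 1.5873021326992722]) @ [[0.38, 0.92],  [-0.92, 0.38]]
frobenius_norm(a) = 3.22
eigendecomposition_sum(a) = [[-1.78,  -1.23],[-0.6,  -0.42]] + [[0.38, -1.13], [-0.56, 1.64]]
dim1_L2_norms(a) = [2.74, 1.68]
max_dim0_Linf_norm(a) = 2.36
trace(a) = -0.18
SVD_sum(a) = [[-1.04, -2.51], [0.26, 0.63]] + [[-0.36, 0.15], [-1.42, 0.59]]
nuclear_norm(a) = 4.39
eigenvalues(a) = [-2.2, 2.02]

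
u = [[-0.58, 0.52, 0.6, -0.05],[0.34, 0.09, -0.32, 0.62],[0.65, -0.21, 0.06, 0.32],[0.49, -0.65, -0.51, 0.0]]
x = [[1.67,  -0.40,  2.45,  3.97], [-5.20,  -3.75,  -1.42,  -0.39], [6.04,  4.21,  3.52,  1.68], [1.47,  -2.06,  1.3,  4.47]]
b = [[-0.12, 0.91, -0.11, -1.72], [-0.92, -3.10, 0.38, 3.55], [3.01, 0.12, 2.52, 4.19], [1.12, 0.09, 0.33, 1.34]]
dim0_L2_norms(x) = [8.27, 6.02, 4.7, 6.22]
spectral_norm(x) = 11.03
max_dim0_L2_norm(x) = 8.27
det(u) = -0.04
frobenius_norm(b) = 7.95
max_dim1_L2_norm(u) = 0.98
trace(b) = 0.64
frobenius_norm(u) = 1.75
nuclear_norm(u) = 2.80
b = u @ x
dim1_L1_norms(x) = [8.49, 10.76, 15.45, 9.3]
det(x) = 22.12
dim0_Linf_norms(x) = [6.04, 4.21, 3.52, 4.47]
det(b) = -1.06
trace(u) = -0.43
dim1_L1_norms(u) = [1.75, 1.37, 1.24, 1.65]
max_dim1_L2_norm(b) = 5.74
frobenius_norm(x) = 12.86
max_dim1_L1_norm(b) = 9.84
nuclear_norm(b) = 11.44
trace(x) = 5.91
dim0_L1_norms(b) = [5.17, 4.22, 3.34, 10.8]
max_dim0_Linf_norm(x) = 6.04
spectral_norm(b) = 6.88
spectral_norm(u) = 1.52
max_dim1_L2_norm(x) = 8.33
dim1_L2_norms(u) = [0.98, 0.78, 0.76, 0.96]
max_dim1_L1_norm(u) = 1.75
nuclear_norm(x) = 19.03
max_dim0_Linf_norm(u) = 0.65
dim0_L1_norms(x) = [14.38, 10.42, 8.69, 10.51]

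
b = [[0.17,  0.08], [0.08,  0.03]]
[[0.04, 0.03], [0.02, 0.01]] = b@[[0.16, 0.11], [0.11, 0.09]]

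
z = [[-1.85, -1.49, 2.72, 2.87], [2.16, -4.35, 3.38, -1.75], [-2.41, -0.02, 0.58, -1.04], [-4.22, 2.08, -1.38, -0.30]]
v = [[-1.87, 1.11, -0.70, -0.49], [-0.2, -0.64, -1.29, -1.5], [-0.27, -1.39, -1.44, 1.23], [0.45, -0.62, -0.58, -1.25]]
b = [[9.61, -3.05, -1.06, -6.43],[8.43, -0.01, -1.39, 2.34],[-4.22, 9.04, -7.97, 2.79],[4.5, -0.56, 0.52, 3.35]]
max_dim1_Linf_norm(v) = 1.87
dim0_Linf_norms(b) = [9.61, 9.04, 7.97, 6.43]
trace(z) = -5.92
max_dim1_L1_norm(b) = 24.02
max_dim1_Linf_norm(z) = 4.35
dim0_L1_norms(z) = [10.64, 7.94, 8.06, 5.96]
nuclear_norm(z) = 15.87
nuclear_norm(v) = 7.30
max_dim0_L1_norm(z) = 10.64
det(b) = 5.07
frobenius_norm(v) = 4.23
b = v @ z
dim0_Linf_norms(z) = [4.22, 4.35, 3.38, 2.87]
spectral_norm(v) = 2.66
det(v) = -0.02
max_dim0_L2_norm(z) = 5.63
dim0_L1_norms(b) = [26.76, 12.66, 10.94, 14.91]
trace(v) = -5.20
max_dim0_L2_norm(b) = 14.19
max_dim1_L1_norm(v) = 4.33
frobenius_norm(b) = 20.63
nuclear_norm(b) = 33.84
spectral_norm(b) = 16.24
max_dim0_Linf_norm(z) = 4.35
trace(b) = 4.98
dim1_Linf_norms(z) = [2.87, 4.35, 2.41, 4.22]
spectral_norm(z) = 7.49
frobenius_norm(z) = 9.52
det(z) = -26.66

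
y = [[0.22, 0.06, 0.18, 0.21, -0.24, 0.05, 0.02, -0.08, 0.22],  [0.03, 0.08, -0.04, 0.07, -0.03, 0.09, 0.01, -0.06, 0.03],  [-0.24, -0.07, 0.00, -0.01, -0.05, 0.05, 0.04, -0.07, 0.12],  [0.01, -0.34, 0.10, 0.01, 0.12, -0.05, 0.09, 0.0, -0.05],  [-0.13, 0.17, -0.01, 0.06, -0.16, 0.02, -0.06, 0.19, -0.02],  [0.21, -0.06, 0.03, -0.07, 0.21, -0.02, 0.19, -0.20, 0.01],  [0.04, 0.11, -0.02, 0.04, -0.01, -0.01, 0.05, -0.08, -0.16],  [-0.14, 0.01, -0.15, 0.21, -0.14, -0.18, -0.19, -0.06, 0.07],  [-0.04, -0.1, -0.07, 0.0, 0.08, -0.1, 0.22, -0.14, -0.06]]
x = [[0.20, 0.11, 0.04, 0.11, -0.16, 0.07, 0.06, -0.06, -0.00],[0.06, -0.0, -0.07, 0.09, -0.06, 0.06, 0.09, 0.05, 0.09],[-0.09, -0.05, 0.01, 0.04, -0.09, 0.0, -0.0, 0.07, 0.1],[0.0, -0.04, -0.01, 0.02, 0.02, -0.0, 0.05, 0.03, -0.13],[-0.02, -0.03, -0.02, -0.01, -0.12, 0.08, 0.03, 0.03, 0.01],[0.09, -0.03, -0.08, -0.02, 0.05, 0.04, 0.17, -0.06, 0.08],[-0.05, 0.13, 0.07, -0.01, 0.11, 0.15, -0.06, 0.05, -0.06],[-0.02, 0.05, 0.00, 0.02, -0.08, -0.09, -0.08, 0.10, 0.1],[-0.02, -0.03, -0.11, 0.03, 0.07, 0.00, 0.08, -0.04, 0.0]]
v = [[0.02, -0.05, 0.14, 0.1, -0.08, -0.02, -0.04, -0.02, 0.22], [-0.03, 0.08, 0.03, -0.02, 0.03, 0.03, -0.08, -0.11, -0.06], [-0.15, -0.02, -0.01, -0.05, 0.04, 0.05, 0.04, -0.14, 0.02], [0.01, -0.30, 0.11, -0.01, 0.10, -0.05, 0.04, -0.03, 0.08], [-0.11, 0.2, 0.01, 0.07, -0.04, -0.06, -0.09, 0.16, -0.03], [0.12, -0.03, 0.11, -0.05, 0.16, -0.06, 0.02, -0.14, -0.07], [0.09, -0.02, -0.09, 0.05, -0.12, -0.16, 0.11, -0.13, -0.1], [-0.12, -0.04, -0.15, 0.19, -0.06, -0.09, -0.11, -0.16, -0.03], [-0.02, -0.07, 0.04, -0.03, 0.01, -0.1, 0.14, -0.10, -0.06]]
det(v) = -0.00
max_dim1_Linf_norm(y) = 0.34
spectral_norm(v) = 0.50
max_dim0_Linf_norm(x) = 0.2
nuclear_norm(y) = 2.65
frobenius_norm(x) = 0.65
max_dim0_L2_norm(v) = 0.38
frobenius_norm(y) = 1.07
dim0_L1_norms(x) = [0.55, 0.47, 0.41, 0.35, 0.76, 0.49, 0.62, 0.49, 0.57]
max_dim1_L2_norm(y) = 0.49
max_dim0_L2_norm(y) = 0.44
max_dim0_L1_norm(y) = 1.06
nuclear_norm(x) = 1.65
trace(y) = 0.06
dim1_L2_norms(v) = [0.3, 0.18, 0.23, 0.35, 0.31, 0.29, 0.31, 0.35, 0.23]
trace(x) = 0.19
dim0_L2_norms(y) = [0.44, 0.43, 0.27, 0.32, 0.41, 0.24, 0.37, 0.35, 0.32]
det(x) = -0.00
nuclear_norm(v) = 2.22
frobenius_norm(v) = 0.87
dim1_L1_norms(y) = [1.28, 0.44, 0.65, 0.77, 0.82, 1.0, 0.52, 1.15, 0.81]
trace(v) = -0.13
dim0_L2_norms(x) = [0.25, 0.2, 0.17, 0.16, 0.28, 0.22, 0.25, 0.17, 0.23]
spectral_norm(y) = 0.67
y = x + v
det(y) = -0.00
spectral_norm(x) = 0.38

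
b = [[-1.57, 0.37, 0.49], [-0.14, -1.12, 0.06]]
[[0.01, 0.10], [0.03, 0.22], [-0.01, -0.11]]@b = [[-0.03,-0.11,0.01], [-0.08,-0.24,0.03], [0.03,0.12,-0.01]]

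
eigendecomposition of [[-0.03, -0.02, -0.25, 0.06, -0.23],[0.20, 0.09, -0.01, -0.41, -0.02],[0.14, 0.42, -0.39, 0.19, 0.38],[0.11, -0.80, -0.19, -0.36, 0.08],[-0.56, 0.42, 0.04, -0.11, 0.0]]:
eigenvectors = [[(-0.28+0j), (-0.17-0.33j), -0.17+0.33j, -0.46+0.09j, (-0.46-0.09j)], [0.40+0.00j, 0.05-0.07j, 0.05+0.07j, (0.08+0.33j), (0.08-0.33j)], [(-0.4+0j), -0.80+0.00j, -0.80-0.00j, (0.25+0.06j), 0.25-0.06j], [0.72+0.00j, (-0.06-0.28j), (-0.06+0.28j), -0.19-0.29j, (-0.19+0.29j)], [-0.29+0.00j, 0.09-0.37j, 0.09+0.37j, 0.70+0.00j, (0.7-0j)]]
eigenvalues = [(-0.77+0j), (-0.41+0.34j), (-0.41-0.34j), (0.45+0.18j), (0.45-0.18j)]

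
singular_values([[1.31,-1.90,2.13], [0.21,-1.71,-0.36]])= [3.29, 1.45]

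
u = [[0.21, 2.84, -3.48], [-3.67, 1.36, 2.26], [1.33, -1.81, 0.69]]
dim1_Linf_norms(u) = [3.48, 3.67, 1.81]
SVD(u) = [[-0.75, -0.53, 0.39], [0.65, -0.68, 0.33], [0.09, 0.5, 0.86]] @ diag([5.017986602656751, 4.581168821294199, 0.0016390116782023507]) @ [[-0.48, -0.28, 0.83],  [0.67, -0.73, 0.14],  [-0.56, -0.62, -0.54]]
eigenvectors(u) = [[-0.09-0.63j, -0.09+0.63j, 0.56+0.00j], [0.68+0.00j, (0.68-0j), 0.62+0.00j], [(-0.22+0.29j), -0.22-0.29j, 0.54+0.00j]]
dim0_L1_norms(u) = [5.21, 6.01, 6.43]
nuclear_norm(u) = 9.60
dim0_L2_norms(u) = [3.91, 3.63, 4.21]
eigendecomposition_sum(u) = [[0.11+1.74j, (1.42-0.86j), -1.74-0.82j], [-1.83-0.16j, 0.68+1.62j, (1.13-1.69j)], [0.67-0.72j, -0.90-0.24j, 0.35+1.03j]] + [[(0.11-1.74j), 1.42+0.86j, -1.74+0.82j], [-1.83+0.16j, 0.68-1.62j, 1.13+1.69j], [0.67+0.72j, (-0.9+0.24j), 0.35-1.03j]] + [[-0.00+0.00j, -0.00-0.00j, (-0-0j)], [-0.00+0.00j, (-0-0j), (-0-0j)], [(-0+0j), (-0-0j), -0.00-0.00j]]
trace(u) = 2.26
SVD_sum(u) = [[1.83, 1.07, -3.13], [-1.58, -0.92, 2.71], [-0.21, -0.12, 0.36]] + [[-1.62, 1.78, -0.35], [-2.09, 2.28, -0.45], [1.54, -1.69, 0.33]] + [[-0.00, -0.00, -0.00], [-0.00, -0.00, -0.0], [-0.0, -0.0, -0.00]]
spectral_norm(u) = 5.02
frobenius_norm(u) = 6.79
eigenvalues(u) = [(1.13+4.39j), (1.13-4.39j), (-0+0j)]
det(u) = -0.04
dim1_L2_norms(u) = [4.5, 4.52, 2.35]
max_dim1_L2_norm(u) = 4.52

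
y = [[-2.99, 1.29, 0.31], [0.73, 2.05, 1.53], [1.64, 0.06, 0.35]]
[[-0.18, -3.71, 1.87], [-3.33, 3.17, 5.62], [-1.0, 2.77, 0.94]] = y @ [[-0.27, 1.67, 0.14],[-0.40, 1.02, 1.34],[-1.51, -0.09, 1.81]]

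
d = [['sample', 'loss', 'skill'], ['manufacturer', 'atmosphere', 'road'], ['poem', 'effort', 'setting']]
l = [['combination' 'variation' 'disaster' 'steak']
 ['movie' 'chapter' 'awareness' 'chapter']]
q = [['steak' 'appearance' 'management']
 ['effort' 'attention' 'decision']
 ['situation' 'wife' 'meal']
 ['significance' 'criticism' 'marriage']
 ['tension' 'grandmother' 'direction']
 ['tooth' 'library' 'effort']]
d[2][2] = 'setting'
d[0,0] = 'sample'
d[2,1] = 'effort'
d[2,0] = 'poem'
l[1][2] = 'awareness'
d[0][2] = 'skill'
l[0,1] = 'variation'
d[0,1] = 'loss'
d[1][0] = 'manufacturer'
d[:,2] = ['skill', 'road', 'setting']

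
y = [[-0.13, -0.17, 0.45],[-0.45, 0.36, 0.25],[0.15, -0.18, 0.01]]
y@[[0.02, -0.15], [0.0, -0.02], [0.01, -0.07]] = [[0.00, -0.01], [-0.01, 0.04], [0.0, -0.02]]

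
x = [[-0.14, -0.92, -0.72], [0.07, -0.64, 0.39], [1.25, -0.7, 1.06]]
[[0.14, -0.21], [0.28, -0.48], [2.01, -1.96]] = x @ [[1.49,-1.13],[-0.32,0.53],[-0.07,-0.17]]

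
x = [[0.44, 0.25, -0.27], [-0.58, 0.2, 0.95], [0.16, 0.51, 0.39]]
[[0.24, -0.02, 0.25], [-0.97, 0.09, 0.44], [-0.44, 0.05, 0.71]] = x @ [[0.22, 0.37, 0.43], [-0.3, -0.31, 0.83], [-0.82, 0.39, 0.55]]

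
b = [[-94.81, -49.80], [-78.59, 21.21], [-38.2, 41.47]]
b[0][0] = -94.81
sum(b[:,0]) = -211.60000000000002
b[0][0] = -94.81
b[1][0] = -78.59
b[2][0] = -38.2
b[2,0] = -38.2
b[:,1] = [-49.8, 21.21, 41.47]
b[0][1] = -49.8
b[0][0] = -94.81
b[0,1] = -49.8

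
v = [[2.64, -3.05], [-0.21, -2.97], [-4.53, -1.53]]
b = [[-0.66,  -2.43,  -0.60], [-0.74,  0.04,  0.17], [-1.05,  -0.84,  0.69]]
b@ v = [[1.49, 10.15], [-2.73, 1.88], [-5.72, 4.64]]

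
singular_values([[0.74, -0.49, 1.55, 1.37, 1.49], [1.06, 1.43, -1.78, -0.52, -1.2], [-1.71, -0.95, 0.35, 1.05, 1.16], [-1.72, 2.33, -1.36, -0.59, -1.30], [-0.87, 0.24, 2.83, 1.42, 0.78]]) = [5.5, 3.08, 2.11, 1.11, 0.29]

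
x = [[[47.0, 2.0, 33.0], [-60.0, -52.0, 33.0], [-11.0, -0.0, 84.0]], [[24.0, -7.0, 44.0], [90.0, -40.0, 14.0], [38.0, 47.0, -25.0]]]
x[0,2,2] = 84.0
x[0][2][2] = 84.0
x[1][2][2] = -25.0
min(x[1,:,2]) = -25.0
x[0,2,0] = -11.0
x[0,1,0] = -60.0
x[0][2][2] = 84.0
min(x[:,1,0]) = -60.0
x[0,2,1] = -0.0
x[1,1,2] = 14.0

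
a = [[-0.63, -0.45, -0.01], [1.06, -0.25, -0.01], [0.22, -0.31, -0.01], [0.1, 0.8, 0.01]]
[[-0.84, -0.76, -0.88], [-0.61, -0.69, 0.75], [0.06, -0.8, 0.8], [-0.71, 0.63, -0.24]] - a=[[-0.21, -0.31, -0.87], [-1.67, -0.44, 0.76], [-0.16, -0.49, 0.81], [-0.81, -0.17, -0.25]]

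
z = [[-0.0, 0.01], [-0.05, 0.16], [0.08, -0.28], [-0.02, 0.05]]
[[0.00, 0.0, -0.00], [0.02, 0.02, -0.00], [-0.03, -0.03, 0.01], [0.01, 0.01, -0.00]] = z @ [[-0.22,0.02,-0.08],[0.06,0.11,-0.05]]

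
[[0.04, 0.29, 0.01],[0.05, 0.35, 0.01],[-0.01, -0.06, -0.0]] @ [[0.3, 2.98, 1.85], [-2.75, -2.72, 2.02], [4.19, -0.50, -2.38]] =[[-0.74, -0.67, 0.64],[-0.91, -0.81, 0.78],[0.16, 0.13, -0.14]]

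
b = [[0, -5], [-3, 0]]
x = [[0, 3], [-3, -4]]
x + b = [[0, -2], [-6, -4]]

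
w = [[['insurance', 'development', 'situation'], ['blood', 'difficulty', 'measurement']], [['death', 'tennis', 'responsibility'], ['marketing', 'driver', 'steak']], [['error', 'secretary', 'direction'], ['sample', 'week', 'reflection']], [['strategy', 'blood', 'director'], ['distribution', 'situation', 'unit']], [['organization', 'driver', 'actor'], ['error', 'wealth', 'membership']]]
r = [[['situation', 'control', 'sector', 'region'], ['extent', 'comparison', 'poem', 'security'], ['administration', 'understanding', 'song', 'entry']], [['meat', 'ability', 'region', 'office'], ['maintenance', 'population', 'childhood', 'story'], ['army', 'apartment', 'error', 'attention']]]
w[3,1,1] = 'situation'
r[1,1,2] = 'childhood'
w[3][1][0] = 'distribution'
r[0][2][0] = 'administration'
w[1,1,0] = 'marketing'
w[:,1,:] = [['blood', 'difficulty', 'measurement'], ['marketing', 'driver', 'steak'], ['sample', 'week', 'reflection'], ['distribution', 'situation', 'unit'], ['error', 'wealth', 'membership']]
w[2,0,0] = 'error'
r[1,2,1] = 'apartment'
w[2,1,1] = 'week'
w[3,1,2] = 'unit'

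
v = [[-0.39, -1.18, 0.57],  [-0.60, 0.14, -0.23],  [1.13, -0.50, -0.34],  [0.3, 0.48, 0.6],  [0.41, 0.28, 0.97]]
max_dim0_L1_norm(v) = 2.83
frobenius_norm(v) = 2.41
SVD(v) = [[-0.46, -0.71, 0.5], [-0.35, 0.29, -0.0], [0.43, -0.62, -0.54], [0.45, 0.15, 0.35], [0.53, -0.05, 0.58]] @ diag([1.4573195544131994, 1.3909580421106358, 1.3242565617782158]) @ [[0.84,0.44,0.31],[-0.41,0.9,-0.16],[-0.35,0.01,0.94]]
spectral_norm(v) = 1.46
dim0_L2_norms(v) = [1.43, 1.4, 1.34]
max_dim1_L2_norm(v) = 1.37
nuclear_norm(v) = 4.17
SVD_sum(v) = [[-0.56,-0.29,-0.21],[-0.44,-0.23,-0.16],[0.53,0.27,0.2],[0.55,0.28,0.2],[0.65,0.34,0.24]] + [[0.40,-0.89,0.16], [-0.17,0.37,-0.06], [0.35,-0.77,0.14], [-0.09,0.19,-0.03], [0.03,-0.06,0.01]] + [[-0.23, 0.0, 0.62],  [0.00, -0.0, -0.0],  [0.25, -0.0, -0.67],  [-0.16, 0.00, 0.43],  [-0.27, 0.00, 0.72]]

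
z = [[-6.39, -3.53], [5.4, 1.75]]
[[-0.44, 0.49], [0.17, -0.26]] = z @ [[-0.02, -0.01], [0.16, -0.12]]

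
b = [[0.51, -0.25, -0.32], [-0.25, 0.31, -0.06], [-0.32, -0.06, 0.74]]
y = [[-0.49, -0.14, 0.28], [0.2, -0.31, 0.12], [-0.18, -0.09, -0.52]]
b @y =[[-0.24, 0.03, 0.28], [0.20, -0.06, -0.0], [0.01, -0.0, -0.48]]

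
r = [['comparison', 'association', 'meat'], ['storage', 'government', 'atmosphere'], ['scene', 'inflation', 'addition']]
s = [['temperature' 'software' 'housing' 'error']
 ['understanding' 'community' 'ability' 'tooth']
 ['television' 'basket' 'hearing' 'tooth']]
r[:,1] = ['association', 'government', 'inflation']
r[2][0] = 'scene'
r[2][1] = 'inflation'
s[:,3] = ['error', 'tooth', 'tooth']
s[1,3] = 'tooth'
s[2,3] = 'tooth'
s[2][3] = 'tooth'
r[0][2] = 'meat'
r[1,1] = 'government'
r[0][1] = 'association'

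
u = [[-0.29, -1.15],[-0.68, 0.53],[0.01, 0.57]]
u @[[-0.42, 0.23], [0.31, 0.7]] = [[-0.23, -0.87], [0.45, 0.21], [0.17, 0.4]]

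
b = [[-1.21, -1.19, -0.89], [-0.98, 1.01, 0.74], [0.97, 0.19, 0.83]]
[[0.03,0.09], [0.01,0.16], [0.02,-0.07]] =b@[[-0.02,-0.12], [-0.05,0.01], [0.06,0.05]]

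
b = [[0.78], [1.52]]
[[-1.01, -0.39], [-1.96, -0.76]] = b@ [[-1.29,-0.50]]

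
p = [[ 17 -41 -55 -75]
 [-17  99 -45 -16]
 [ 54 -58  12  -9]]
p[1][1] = 99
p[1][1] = 99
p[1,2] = -45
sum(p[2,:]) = -1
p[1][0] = -17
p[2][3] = -9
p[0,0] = 17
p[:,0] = [17, -17, 54]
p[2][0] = 54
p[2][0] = 54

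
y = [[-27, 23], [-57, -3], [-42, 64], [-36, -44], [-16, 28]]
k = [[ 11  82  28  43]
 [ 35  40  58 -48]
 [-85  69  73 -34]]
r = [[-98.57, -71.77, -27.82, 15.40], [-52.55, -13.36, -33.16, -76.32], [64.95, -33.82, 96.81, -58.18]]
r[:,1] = [-71.77, -13.36, -33.82]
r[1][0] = -52.55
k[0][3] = 43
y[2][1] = 64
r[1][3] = -76.32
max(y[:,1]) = 64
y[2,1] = 64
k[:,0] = [11, 35, -85]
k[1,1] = 40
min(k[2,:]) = -85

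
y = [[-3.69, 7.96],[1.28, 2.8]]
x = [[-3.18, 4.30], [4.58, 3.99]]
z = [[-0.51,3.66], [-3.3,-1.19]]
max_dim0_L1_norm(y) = 10.76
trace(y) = -0.89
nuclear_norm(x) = 11.41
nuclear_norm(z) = 7.16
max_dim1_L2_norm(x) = 6.07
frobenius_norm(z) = 5.10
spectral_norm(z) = 3.97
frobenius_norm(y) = 9.30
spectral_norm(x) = 6.14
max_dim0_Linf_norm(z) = 3.66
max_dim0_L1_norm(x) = 8.29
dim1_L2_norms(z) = [3.7, 3.51]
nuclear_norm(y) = 11.29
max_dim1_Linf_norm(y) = 7.96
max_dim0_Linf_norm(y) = 7.96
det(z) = 12.68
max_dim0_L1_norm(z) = 4.85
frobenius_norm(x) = 8.09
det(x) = -32.38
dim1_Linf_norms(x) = [4.3, 4.58]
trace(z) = -1.70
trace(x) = 0.81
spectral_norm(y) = 9.02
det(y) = -20.52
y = x + z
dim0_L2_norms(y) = [3.91, 8.44]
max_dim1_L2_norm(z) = 3.7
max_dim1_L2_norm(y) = 8.77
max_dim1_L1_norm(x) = 8.57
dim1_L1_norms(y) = [11.65, 4.08]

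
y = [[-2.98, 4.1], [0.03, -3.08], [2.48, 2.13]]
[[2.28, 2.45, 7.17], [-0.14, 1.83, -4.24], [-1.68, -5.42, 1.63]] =y@[[-0.71, -1.66, -0.52], [0.04, -0.61, 1.37]]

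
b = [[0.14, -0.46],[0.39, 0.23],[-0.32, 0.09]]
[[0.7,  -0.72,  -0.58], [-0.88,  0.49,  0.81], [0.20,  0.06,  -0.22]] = b@[[-1.15, 0.28, 1.13], [-1.88, 1.65, 1.61]]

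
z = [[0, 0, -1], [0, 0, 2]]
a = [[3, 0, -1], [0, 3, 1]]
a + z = [[3, 0, -2], [0, 3, 3]]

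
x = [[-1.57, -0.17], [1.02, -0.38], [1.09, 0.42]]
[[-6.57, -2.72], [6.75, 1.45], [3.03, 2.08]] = x @ [[4.73, 1.66],[-5.06, 0.64]]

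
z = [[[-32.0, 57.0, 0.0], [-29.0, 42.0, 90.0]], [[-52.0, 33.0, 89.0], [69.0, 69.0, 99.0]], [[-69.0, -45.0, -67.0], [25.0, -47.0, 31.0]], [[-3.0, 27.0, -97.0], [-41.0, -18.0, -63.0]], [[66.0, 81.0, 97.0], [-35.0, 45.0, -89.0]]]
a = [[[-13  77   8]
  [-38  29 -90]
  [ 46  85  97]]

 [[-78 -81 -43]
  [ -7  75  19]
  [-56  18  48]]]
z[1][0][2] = 89.0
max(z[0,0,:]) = 57.0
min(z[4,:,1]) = 45.0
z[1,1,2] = 99.0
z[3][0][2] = -97.0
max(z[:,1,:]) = 99.0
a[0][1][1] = 29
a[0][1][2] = -90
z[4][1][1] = 45.0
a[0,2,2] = 97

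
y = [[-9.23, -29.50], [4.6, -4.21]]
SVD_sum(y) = [[-8.75, -29.64],[-0.77, -2.62]] + [[-0.48, 0.14], [5.37, -1.59]]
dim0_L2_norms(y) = [10.31, 29.8]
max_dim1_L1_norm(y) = 38.73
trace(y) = -13.44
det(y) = 174.56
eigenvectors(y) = [[0.93+0.00j, (0.93-0j)], [-0.08-0.36j, -0.08+0.36j]]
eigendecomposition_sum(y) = [[-4.61+4.95j, -14.75-8.71j], [(2.3+1.36j), (-2.1+6.43j)]] + [[(-4.61-4.95j), (-14.75+8.71j)], [(2.3-1.36j), -2.10-6.43j]]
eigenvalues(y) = [(-6.72+11.38j), (-6.72-11.38j)]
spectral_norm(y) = 31.03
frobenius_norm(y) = 31.53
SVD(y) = [[1.0, 0.09], [0.09, -1.00]] @ diag([31.027004176784963, 5.626012070176214]) @ [[-0.28, -0.96], [-0.96, 0.28]]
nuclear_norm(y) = 36.65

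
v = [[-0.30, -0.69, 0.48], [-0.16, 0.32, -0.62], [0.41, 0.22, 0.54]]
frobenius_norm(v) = 1.35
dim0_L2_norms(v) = [0.53, 0.79, 0.95]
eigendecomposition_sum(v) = [[-0.48, -0.44, -0.05], [0.06, 0.05, 0.01], [0.19, 0.18, 0.02]] + [[0.27,-0.07,0.7],[-0.32,0.08,-0.81],[0.17,-0.05,0.43]] + [[-0.09, -0.17, -0.17], [0.1, 0.18, 0.18], [0.05, 0.09, 0.09]]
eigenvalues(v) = [-0.41, 0.79, 0.18]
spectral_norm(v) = 1.10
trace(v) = 0.56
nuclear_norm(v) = 1.94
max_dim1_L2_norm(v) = 0.89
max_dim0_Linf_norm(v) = 0.69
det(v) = -0.06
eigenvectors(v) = [[-0.92, -0.61, -0.66], [0.11, 0.7, 0.68], [0.37, -0.38, 0.33]]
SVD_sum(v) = [[0.0, -0.46, 0.64], [-0.00, 0.40, -0.56], [0.00, -0.18, 0.25]] + [[-0.28, -0.25, -0.18], [-0.12, -0.11, -0.08], [0.43, 0.38, 0.27]] + [[-0.02, 0.02, 0.01],[-0.04, 0.03, 0.02],[-0.02, 0.02, 0.01]]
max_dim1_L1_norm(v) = 1.47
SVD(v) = [[0.72, -0.52, -0.45],[-0.63, -0.23, -0.74],[0.28, 0.82, -0.50]] @ diag([1.0957053964262233, 0.782324250751249, 0.06632081821682516]) @ [[0.00, -0.58, 0.81], [0.68, 0.6, 0.43], [0.74, -0.55, -0.39]]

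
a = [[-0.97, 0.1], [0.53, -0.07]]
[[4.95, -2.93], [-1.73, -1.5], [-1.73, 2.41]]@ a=[[-6.35, 0.70], [0.88, -0.07], [2.96, -0.34]]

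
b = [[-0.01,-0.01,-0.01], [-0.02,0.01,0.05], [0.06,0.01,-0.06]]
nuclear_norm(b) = 0.13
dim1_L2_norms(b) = [0.02, 0.05, 0.09]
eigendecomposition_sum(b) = [[0.00, 0.00, -0.00], [-0.05, -0.01, 0.04], [0.07, 0.02, -0.06]] + [[-0.01, -0.0, -0.0],  [0.01, 0.01, 0.00],  [-0.01, -0.0, -0.0]] + [[-0.01, -0.01, -0.0],[0.02, 0.02, 0.01],[-0.00, -0.0, -0.00]]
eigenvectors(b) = [[0.05,-0.51,-0.41], [-0.55,0.76,0.88], [0.83,-0.40,-0.24]]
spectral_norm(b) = 0.10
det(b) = 0.00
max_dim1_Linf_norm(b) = 0.06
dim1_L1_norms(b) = [0.03, 0.08, 0.13]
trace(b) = -0.06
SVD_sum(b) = [[0.0, 0.0, -0.00], [-0.03, -0.00, 0.04], [0.05, 0.00, -0.07]] + [[-0.01, -0.01, -0.01],[0.01, 0.01, 0.01],[0.01, 0.01, 0.01]] + [[-0.00, 0.00, -0.00], [-0.0, 0.0, -0.0], [-0.0, 0.00, -0.0]]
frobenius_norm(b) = 0.10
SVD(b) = [[0.01, 0.60, 0.8], [-0.52, -0.68, 0.52], [0.86, -0.42, 0.3]] @ diag([0.0988993564602381, 0.028614549221915662, 0.00035336182211088626]) @ [[0.62,0.03,-0.78], [-0.62,-0.59,-0.52], [-0.48,0.80,-0.35]]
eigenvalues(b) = [-0.06, -0.0, 0.01]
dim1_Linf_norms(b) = [0.01, 0.05, 0.06]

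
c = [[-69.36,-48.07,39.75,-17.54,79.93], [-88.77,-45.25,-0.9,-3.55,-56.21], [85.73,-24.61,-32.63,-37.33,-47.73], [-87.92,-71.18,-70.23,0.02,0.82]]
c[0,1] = -48.07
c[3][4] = 0.82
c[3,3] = 0.02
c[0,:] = [-69.36, -48.07, 39.75, -17.54, 79.93]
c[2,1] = -24.61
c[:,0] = [-69.36, -88.77, 85.73, -87.92]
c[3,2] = -70.23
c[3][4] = 0.82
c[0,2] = 39.75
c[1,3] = -3.55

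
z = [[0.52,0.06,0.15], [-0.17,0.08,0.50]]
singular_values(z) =[0.55, 0.53]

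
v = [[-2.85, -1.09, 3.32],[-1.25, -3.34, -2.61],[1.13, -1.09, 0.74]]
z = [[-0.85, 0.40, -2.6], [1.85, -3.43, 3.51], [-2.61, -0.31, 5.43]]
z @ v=[[-1.02, 2.42, -5.79], [2.98, 5.61, 17.69], [13.96, -2.04, -3.84]]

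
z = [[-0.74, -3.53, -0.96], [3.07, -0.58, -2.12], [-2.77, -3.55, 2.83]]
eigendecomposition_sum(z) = [[(-0.27-0j),-0.08+0.00j,(0.38+0j)], [1.14+0.00j,0.34+0.00j,-1.57+0.00j], [-2.85-0.00j,(-0.85+0j),3.92+0.00j]] + [[-0.23+1.49j, -1.72-0.86j, -0.67-0.49j], [(0.97+0.07j), -0.46+1.15j, (-0.28+0.45j)], [0.04+1.10j, -1.35-0.38j, -0.54-0.26j]] + [[(-0.23-1.49j), -1.72+0.86j, -0.67+0.49j], [0.97-0.07j, (-0.46-1.15j), (-0.28-0.45j)], [0.04-1.10j, -1.35+0.38j, -0.54+0.26j]]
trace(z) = 1.51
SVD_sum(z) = [[-1.4,  -1.49,  1.05], [1.5,  1.60,  -1.13], [-3.22,  -3.42,  2.42]] + [[1.13, -2.14, -1.53], [1.10, -2.08, -1.48], [0.02, -0.04, -0.03]] + [[-0.47,0.1,-0.48], [0.48,-0.10,0.49], [0.43,-0.09,0.44]]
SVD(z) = [[-0.37, -0.72, -0.59],  [0.39, -0.70, 0.60],  [-0.84, -0.01, 0.54]] @ diag([6.265080695630285, 3.98699535959394, 1.1501008128930013]) @ [[0.61, 0.65, -0.46], [-0.39, 0.75, 0.53], [0.69, -0.14, 0.71]]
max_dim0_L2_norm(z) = 5.04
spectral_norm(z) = 6.27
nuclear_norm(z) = 11.40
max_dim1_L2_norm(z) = 5.32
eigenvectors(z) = [[(0.09+0j),(-0.72+0j),-0.72-0.00j], [(-0.37+0j),0.04+0.46j,(0.04-0.46j)], [0.92+0.00j,-0.51+0.10j,(-0.51-0.1j)]]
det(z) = 28.73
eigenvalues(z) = [(3.99+0j), (-1.24+2.38j), (-1.24-2.38j)]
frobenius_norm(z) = 7.51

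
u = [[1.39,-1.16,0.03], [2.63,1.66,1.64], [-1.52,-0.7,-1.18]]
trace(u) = 1.87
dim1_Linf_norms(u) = [1.39, 2.63, 1.52]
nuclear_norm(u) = 6.08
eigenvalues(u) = [(1.16+1.63j), (1.16-1.63j), (-0.45+0j)]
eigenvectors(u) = [[(-0.07-0.54j), -0.07+0.54j, (-0.25+0j)], [(-0.76+0j), -0.76-0.00j, -0.38+0.00j], [0.35+0.11j, (0.35-0.11j), 0.89+0.00j]]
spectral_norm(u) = 4.10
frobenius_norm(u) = 4.45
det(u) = -1.81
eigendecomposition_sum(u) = [[0.68+0.84j,  -0.62+0.64j,  (-0.07+0.51j)], [(1.29-0.78j),  0.77+0.98j,  (0.69+0.19j)], [-0.70+0.18j,  (-0.22-0.56j),  (-0.29-0.19j)]] + [[0.68-0.84j, (-0.62-0.64j), (-0.07-0.51j)], [1.29+0.78j, 0.77-0.98j, (0.69-0.19j)], [-0.70-0.18j, -0.22+0.56j, -0.29+0.19j]] + [[(0.03-0j), 0.07+0.00j, (0.17+0j)],  [0.05-0.00j, (0.11+0j), (0.25+0j)],  [(-0.12+0j), (-0.26-0j), -0.60-0.00j]]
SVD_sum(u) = [[0.52,0.25,0.32], [2.75,1.35,1.70], [-1.6,-0.78,-0.99]] + [[0.86, -1.42, -0.27],  [-0.16, 0.27, 0.05],  [0.00, -0.0, -0.00]] + [[0.01, 0.01, -0.02], [0.04, 0.05, -0.11], [0.08, 0.08, -0.19]]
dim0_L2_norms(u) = [3.34, 2.14, 2.02]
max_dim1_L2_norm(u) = 3.52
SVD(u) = [[-0.16, 0.98, 0.09], [-0.85, -0.18, 0.49], [0.5, 0.0, 0.87]] @ diag([4.101763535672819, 1.7153733285912158, 0.2579345672505116]) @ [[-0.79, -0.38, -0.49], [0.51, -0.84, -0.16], [0.35, 0.37, -0.86]]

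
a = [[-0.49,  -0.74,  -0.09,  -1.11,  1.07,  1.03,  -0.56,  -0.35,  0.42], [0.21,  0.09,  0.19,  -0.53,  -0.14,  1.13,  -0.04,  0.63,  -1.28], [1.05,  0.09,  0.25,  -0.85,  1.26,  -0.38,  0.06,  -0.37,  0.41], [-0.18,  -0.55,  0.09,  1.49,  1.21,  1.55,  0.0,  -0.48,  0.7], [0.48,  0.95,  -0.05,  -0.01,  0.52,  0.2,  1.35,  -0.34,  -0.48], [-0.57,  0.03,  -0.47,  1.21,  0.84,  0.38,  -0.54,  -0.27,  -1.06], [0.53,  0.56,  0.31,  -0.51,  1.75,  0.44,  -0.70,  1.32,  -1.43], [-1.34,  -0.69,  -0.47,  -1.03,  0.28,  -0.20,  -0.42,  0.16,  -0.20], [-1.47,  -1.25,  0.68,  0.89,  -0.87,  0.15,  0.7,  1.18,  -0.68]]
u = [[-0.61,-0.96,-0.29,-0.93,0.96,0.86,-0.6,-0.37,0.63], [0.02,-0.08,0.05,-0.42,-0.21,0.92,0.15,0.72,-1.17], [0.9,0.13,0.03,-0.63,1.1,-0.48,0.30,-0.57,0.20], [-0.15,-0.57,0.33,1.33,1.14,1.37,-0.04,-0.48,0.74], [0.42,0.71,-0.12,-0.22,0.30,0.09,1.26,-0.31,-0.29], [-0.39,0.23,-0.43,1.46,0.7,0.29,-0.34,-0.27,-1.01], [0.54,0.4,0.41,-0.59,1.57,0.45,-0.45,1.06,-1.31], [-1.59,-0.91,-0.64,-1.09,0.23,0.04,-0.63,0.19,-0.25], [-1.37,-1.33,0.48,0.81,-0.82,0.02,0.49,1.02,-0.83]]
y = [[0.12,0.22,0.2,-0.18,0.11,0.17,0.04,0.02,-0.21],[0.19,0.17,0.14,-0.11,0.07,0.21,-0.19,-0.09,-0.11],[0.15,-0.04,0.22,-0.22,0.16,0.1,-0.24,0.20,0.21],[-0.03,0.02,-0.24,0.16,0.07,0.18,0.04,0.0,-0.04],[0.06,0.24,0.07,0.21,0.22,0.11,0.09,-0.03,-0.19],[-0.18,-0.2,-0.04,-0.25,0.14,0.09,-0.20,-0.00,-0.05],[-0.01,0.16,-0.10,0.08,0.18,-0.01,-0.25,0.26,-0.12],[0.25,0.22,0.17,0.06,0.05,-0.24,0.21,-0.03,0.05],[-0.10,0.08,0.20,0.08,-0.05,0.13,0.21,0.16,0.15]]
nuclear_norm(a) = 17.91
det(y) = 0.00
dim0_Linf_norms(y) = [0.25, 0.24, 0.24, 0.25, 0.22, 0.24, 0.25, 0.26, 0.21]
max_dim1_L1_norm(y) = 1.54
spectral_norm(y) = 0.75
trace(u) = 0.17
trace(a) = 1.02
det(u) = 0.10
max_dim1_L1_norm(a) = 7.87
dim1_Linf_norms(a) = [1.11, 1.28, 1.26, 1.55, 1.35, 1.21, 1.75, 1.34, 1.47]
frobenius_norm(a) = 6.94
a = y + u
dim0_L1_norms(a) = [6.32, 4.95, 2.6, 7.63, 7.94, 5.46, 4.37, 5.1, 6.66]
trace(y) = 0.85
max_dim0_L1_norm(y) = 1.47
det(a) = -20.75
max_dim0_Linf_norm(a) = 1.75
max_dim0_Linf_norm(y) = 0.26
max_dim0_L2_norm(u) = 2.75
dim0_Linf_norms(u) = [1.59, 1.33, 0.64, 1.46, 1.57, 1.37, 1.26, 1.06, 1.31]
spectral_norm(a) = 3.63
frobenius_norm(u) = 6.58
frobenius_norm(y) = 1.38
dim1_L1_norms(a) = [5.86, 4.24, 4.72, 6.25, 4.38, 5.37, 7.55, 4.79, 7.87]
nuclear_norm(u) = 16.80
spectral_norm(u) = 3.43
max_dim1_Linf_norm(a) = 1.75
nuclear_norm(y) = 3.55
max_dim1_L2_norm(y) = 0.55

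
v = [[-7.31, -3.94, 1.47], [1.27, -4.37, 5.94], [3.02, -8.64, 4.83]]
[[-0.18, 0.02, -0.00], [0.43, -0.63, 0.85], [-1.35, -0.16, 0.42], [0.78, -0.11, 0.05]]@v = [[1.34, 0.62, -0.15], [-1.38, -6.29, 1.0], [10.93, 2.39, -0.91], [-5.69, -3.02, 0.73]]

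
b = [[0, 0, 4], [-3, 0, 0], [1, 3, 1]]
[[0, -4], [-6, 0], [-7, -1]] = b @ [[2, 0], [-3, 0], [0, -1]]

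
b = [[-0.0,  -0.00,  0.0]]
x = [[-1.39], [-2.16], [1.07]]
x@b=[[0.00, 0.0, 0.0],[0.00, 0.0, 0.00],[0.00, 0.0, 0.0]]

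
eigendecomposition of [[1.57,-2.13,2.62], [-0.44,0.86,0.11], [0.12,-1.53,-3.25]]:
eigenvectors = [[0.96, -0.88, -0.51],[-0.27, -0.45, -0.08],[0.09, 0.18, 0.86]]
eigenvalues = [2.41, -0.05, -3.18]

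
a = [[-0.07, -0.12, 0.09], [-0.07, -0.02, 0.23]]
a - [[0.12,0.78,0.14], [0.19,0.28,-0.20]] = [[-0.19, -0.9, -0.05], [-0.26, -0.30, 0.43]]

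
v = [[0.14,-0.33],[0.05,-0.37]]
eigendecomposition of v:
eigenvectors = [[0.99,  0.57], [0.1,  0.82]]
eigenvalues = [0.11, -0.34]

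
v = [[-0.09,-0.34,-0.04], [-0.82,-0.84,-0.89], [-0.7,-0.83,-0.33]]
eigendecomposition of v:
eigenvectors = [[-0.18+0.00j,0.71+0.00j,0.71-0.00j], [(-0.79+0j),-0.64-0.16j,(-0.64+0.16j)], [-0.58+0.00j,0.09+0.23j,(0.09-0.23j)]]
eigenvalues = [(-1.68+0j), (0.21+0.06j), (0.21-0.06j)]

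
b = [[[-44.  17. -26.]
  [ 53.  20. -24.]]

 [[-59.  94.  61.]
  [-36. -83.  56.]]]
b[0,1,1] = 20.0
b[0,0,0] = -44.0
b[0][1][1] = 20.0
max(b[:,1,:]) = 56.0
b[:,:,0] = [[-44.0, 53.0], [-59.0, -36.0]]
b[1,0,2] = 61.0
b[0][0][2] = -26.0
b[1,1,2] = 56.0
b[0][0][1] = 17.0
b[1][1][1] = -83.0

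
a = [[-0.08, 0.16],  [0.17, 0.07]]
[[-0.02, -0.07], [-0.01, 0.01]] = a @ [[-0.02, 0.19], [-0.11, -0.36]]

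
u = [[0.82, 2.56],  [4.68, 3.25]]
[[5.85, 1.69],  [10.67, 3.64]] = u@[[0.89, 0.41], [2.00, 0.53]]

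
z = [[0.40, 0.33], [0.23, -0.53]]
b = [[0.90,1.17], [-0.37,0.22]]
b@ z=[[0.63,-0.32], [-0.10,-0.24]]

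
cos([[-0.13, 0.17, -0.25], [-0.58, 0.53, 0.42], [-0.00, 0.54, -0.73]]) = [[1.04, 0.03, -0.14], [0.11, 0.80, -0.03], [0.15, 0.05, 0.64]]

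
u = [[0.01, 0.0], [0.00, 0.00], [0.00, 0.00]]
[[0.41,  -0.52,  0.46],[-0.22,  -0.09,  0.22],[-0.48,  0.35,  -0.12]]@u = [[0.00, 0.00], [-0.00, 0.0], [-0.00, 0.00]]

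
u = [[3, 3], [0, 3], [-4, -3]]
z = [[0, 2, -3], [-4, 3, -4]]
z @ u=[[12, 15], [4, 9]]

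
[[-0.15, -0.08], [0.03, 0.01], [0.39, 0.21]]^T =[[-0.15, 0.03, 0.39], [-0.08, 0.01, 0.21]]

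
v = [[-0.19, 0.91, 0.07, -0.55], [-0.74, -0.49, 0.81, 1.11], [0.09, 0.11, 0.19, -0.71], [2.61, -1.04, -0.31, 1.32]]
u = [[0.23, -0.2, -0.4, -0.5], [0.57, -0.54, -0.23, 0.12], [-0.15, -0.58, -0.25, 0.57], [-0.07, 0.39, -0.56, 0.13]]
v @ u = [[0.50, -0.71, 0.16, 0.17], [-0.65, 0.38, -0.42, 0.92], [0.1, -0.46, 0.29, -0.02], [-0.04, 0.73, -1.47, -1.43]]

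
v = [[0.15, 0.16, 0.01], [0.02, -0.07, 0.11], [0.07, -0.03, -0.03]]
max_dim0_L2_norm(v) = 0.18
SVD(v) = [[-0.97,-0.19,-0.14], [0.21,-0.97,-0.11], [-0.12,-0.13,0.98]] @ diag([0.22446644057670873, 0.12658068353457325, 0.07676032575975111]) @ [[-0.67, -0.74, 0.07], [-0.45, 0.33, -0.83], [0.59, -0.59, -0.55]]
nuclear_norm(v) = 0.43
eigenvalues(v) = [(0.19+0j), (-0.07+0.08j), (-0.07-0.08j)]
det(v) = 0.00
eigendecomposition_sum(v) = [[(0.15+0j), (0.09+0j), (0.05-0j)], [0.03+0.00j, (0.02+0j), 0.01-0.00j], [(0.04+0j), 0.03+0.00j, (0.02-0j)]] + [[-0.00+0.01j,(0.04-0j),-0.02-0.04j], [(-0.01-0.02j),(-0.04+0.03j),(0.05+0.04j)], [0.01-0.01j,-0.03-0.03j,(-0.02+0.05j)]] + [[-0.00-0.01j, 0.04+0.00j, -0.02+0.04j],[(-0.01+0.02j), -0.04-0.03j, 0.05-0.04j],[0.01+0.01j, (-0.03+0.03j), (-0.02-0.05j)]]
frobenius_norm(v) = 0.27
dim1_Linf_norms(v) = [0.16, 0.11, 0.07]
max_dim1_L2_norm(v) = 0.22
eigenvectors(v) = [[(0.94+0j), (0.43+0.19j), (0.43-0.19j)], [0.19+0.00j, -0.68+0.00j, (-0.68-0j)], [0.28+0.00j, (-0.09-0.56j), -0.09+0.56j]]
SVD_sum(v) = [[0.15, 0.16, -0.02],[-0.03, -0.03, 0.0],[0.02, 0.02, -0.0]] + [[0.01,  -0.01,  0.02], [0.06,  -0.04,  0.1], [0.01,  -0.01,  0.01]] + [[-0.01, 0.01, 0.01], [-0.0, 0.00, 0.0], [0.04, -0.04, -0.04]]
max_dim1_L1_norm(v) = 0.32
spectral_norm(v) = 0.22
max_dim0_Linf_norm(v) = 0.16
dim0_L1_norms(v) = [0.24, 0.26, 0.15]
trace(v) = 0.05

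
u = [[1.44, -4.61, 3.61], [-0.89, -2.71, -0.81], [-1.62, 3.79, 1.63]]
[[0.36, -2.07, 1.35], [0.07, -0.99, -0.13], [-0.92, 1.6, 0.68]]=u @ [[0.27, -0.08, -0.11], [-0.08, 0.4, -0.03], [-0.11, -0.03, 0.38]]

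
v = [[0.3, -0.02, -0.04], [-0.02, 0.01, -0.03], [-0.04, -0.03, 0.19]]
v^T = [[0.30, -0.02, -0.04], [-0.02, 0.01, -0.03], [-0.04, -0.03, 0.19]]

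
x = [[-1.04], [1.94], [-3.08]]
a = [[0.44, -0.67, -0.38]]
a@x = [[-0.59]]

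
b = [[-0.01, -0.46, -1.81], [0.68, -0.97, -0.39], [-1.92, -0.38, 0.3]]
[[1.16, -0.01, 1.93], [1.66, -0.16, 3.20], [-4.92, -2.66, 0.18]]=b @ [[2.40, 1.13, 0.42], [0.26, 1.07, -2.87], [-0.72, -0.27, -0.34]]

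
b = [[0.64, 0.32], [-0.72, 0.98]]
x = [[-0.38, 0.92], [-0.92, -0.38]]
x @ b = [[-0.91, 0.78],[-0.32, -0.67]]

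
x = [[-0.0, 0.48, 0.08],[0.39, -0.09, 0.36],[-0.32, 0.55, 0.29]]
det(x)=-0.095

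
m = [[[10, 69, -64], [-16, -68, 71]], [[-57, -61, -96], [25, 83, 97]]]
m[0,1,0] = -16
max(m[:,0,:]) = 69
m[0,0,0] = 10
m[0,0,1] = 69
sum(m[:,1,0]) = 9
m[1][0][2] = -96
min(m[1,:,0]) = -57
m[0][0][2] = -64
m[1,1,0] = 25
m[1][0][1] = -61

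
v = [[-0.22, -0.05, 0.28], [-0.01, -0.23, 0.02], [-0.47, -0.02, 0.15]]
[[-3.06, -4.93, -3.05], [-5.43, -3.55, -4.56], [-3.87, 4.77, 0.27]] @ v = [[2.16, 1.35, -1.41], [3.37, 1.18, -2.28], [0.68, -0.91, -0.95]]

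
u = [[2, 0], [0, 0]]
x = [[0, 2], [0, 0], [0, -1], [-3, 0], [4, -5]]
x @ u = [[0, 0], [0, 0], [0, 0], [-6, 0], [8, 0]]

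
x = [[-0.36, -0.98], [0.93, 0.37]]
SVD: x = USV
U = [[-0.73, 0.68],[0.68, 0.73]]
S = [1.32, 0.59]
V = [[0.68, 0.73], [0.73, -0.68]]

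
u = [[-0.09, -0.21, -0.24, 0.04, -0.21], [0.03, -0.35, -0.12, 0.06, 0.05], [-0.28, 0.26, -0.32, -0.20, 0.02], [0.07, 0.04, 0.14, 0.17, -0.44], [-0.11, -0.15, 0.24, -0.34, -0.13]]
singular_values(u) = [0.61, 0.49, 0.47, 0.46, 0.0]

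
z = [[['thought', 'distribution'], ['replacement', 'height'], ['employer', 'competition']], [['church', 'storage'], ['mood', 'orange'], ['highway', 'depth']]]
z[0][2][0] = 'employer'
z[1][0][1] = 'storage'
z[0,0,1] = 'distribution'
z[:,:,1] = [['distribution', 'height', 'competition'], ['storage', 'orange', 'depth']]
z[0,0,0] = 'thought'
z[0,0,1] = 'distribution'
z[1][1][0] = 'mood'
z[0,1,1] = 'height'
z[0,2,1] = 'competition'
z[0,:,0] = ['thought', 'replacement', 'employer']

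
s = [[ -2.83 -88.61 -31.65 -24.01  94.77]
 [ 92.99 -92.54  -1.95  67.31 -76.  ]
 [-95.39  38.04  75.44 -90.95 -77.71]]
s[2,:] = [-95.39, 38.04, 75.44, -90.95, -77.71]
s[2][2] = 75.44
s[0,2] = -31.65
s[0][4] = 94.77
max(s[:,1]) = 38.04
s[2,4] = -77.71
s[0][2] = -31.65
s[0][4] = 94.77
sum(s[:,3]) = -47.650000000000006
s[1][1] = -92.54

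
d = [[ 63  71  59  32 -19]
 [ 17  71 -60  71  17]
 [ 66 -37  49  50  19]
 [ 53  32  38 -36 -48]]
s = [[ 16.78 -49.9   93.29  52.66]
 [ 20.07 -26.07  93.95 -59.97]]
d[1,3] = 71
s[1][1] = -26.07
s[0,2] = 93.29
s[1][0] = 20.07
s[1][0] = 20.07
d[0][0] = 63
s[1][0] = 20.07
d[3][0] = 53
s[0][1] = -49.9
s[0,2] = 93.29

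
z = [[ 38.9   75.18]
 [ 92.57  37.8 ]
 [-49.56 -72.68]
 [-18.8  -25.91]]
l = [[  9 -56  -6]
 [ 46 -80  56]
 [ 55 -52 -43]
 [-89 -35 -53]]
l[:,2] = [-6, 56, -43, -53]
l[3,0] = -89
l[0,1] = -56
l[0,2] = -6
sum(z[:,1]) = 14.389999999999997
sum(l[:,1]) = -223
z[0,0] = 38.9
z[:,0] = [38.9, 92.57, -49.56, -18.8]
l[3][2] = -53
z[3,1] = -25.91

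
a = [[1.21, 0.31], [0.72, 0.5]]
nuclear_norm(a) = 1.76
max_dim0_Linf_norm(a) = 1.21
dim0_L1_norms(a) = [1.93, 0.81]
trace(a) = 1.71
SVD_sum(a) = [[1.16, 0.44], [0.79, 0.30]] + [[0.05,-0.13], [-0.07,0.20]]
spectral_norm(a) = 1.50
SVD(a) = [[-0.82, -0.57], [-0.57, 0.82]] @ diag([1.504732420118859, 0.2537328197991785]) @ [[-0.93, -0.36], [-0.36, 0.93]]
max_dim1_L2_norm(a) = 1.25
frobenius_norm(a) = 1.53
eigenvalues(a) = [1.45, 0.26]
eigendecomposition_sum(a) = [[1.16, 0.38], [0.88, 0.29]] + [[0.05,-0.07], [-0.16,0.21]]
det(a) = 0.38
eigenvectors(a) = [[0.80,-0.31],  [0.61,0.95]]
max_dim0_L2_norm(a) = 1.41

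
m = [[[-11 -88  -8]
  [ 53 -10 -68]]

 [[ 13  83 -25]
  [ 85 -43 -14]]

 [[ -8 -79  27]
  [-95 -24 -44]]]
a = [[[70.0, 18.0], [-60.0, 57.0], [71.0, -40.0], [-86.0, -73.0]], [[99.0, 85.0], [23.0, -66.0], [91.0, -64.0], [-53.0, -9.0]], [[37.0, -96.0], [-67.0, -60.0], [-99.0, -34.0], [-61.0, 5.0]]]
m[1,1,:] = [85, -43, -14]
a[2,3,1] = 5.0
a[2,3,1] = 5.0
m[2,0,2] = 27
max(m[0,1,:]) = 53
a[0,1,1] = 57.0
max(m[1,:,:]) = 85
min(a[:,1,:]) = -67.0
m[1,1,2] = -14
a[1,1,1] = -66.0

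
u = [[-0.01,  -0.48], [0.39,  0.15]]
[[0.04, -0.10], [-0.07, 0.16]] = u @ [[-0.14, 0.34], [-0.08, 0.21]]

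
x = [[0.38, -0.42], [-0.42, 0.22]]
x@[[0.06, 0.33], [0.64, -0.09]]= [[-0.25,0.16],[0.12,-0.16]]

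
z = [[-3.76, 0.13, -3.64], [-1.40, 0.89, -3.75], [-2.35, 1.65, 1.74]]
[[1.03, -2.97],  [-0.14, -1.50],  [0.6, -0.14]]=z@[[-0.39, 0.52], [-0.31, 0.35], [0.11, 0.29]]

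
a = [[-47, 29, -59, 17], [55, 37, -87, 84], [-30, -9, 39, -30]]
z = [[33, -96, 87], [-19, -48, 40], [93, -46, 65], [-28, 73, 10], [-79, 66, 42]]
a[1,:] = [55, 37, -87, 84]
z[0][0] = 33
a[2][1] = -9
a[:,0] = [-47, 55, -30]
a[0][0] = -47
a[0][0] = -47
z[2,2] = 65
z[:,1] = [-96, -48, -46, 73, 66]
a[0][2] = -59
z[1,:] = [-19, -48, 40]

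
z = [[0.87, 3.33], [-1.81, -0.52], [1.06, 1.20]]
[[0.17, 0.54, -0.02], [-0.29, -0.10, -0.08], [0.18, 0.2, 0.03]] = z @ [[0.16, 0.01, 0.05], [0.01, 0.16, -0.02]]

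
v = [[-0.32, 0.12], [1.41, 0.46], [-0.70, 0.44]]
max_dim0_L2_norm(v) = 1.61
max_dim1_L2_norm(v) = 1.48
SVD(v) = [[-0.19, -0.26], [0.9, -0.43], [-0.39, -0.86]] @ diag([1.6192488019179034, 0.6149254568542717]) @ [[0.99, 0.14], [0.14, -0.99]]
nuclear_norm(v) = 2.23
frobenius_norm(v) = 1.73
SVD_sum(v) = [[-0.30, -0.04], [1.45, 0.20], [-0.63, -0.09]] + [[-0.02, 0.16], [-0.04, 0.26], [-0.07, 0.53]]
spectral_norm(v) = 1.62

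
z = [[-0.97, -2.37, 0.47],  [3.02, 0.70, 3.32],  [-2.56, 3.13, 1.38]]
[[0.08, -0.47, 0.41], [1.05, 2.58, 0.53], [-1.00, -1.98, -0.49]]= z@ [[0.28, 0.74, 0.06], [-0.13, -0.08, -0.17], [0.09, 0.12, 0.14]]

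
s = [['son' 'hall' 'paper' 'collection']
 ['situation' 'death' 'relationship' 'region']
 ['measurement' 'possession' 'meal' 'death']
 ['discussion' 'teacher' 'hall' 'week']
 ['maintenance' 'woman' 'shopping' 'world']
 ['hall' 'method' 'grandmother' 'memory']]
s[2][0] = 'measurement'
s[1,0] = 'situation'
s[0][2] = 'paper'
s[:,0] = ['son', 'situation', 'measurement', 'discussion', 'maintenance', 'hall']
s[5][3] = 'memory'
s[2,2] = 'meal'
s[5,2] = 'grandmother'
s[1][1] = 'death'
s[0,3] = 'collection'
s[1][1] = 'death'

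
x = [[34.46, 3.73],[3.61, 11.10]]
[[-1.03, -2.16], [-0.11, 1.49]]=x @ [[-0.03, -0.08], [0.00, 0.16]]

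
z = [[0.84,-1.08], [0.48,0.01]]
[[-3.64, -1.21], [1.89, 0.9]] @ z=[[-3.64,3.92], [2.02,-2.03]]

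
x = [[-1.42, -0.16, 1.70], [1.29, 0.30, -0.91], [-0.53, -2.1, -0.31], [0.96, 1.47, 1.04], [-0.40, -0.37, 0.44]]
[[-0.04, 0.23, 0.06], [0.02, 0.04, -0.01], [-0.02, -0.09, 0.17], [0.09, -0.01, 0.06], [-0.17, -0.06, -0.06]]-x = [[1.38, 0.39, -1.64],[-1.27, -0.26, 0.9],[0.51, 2.01, 0.48],[-0.87, -1.48, -0.98],[0.23, 0.31, -0.5]]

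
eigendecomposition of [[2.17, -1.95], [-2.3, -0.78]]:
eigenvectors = [[0.87, 0.43],[-0.49, 0.9]]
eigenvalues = [3.28, -1.89]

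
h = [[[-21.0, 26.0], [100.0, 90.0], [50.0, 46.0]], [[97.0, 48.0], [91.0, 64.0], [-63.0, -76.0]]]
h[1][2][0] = -63.0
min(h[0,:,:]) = -21.0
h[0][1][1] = 90.0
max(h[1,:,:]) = 97.0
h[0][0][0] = -21.0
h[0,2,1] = 46.0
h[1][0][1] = 48.0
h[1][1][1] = 64.0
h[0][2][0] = 50.0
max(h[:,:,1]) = 90.0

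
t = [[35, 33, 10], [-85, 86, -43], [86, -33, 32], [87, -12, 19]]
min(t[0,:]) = 10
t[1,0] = -85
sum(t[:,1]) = 74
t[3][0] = 87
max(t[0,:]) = 35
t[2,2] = 32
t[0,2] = 10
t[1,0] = -85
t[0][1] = 33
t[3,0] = 87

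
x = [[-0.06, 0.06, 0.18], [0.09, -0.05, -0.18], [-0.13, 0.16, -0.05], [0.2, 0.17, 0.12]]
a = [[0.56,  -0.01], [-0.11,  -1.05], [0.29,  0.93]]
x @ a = [[0.01, 0.11],[0.0, -0.12],[-0.10, -0.21],[0.13, -0.07]]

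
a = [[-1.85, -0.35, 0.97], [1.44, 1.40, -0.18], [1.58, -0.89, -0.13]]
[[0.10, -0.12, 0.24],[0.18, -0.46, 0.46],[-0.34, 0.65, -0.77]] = a @ [[-0.09,0.14,-0.18], [0.22,-0.48,0.53], [0.01,-0.03,0.10]]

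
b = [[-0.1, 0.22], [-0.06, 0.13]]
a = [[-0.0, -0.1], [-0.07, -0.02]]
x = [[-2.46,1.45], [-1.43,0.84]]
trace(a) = -0.02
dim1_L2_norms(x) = [2.86, 1.66]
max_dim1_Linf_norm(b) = 0.22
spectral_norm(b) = 0.28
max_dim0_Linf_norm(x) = 2.46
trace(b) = 0.03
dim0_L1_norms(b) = [0.16, 0.35]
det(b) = 0.00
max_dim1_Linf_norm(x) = 2.46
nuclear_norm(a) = 0.17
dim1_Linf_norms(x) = [2.46, 1.43]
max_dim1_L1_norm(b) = 0.32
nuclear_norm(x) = 3.30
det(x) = 0.01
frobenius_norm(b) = 0.28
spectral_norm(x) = 3.30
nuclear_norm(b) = 0.28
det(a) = -0.01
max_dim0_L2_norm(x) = 2.85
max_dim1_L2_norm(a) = 0.1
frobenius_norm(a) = 0.12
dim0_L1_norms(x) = [3.89, 2.29]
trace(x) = -1.62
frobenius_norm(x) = 3.30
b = x @ a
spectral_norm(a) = 0.10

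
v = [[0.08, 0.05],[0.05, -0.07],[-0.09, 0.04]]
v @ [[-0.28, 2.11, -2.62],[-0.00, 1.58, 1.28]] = [[-0.02, 0.25, -0.15],[-0.01, -0.01, -0.22],[0.03, -0.13, 0.29]]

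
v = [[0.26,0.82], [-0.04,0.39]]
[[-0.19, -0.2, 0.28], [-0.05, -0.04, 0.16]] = v @ [[-0.22, -0.37, -0.2], [-0.16, -0.13, 0.4]]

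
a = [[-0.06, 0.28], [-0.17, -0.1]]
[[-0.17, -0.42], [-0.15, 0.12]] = a@ [[1.11, 0.15],[-0.38, -1.46]]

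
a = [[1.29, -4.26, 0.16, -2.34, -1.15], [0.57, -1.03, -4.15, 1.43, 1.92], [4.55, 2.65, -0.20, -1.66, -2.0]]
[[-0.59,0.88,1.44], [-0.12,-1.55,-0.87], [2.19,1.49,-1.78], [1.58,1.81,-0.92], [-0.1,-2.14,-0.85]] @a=[[6.29, 5.42, -4.03, 0.25, -0.51],[-5.00, -0.2, 6.59, -0.49, -1.10],[-4.42, -15.58, -5.48, -0.04, 3.90],[-1.12, -11.03, -7.07, 0.42, 3.50],[-5.22, 0.38, 9.04, -1.42, -2.29]]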